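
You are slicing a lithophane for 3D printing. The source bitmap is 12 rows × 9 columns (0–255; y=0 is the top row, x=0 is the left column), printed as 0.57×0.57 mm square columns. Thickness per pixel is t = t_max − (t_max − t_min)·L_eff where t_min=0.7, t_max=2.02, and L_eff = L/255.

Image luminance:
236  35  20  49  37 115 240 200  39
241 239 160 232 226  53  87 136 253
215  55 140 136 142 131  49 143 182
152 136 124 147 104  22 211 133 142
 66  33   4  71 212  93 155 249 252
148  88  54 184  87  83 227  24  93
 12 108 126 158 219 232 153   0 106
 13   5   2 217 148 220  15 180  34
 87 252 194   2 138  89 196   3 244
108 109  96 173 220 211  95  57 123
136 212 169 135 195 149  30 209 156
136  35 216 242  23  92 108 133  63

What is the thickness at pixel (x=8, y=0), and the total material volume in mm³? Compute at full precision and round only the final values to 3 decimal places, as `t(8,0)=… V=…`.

span = t_max - t_min = 2.02 - 0.7 = 1.320
L(8,0) = 39, L_eff = 39/255 = 0.152941
t(8,0) = 2.02 - 1.320·0.152941 = 1.818
Σt over all 12·9 pixels = 311031/2125 ≈ 146.3675294
V = pitch²·Σt = 0.57²·311031/2125 = 47.555

t(8,0)=1.818 V=47.555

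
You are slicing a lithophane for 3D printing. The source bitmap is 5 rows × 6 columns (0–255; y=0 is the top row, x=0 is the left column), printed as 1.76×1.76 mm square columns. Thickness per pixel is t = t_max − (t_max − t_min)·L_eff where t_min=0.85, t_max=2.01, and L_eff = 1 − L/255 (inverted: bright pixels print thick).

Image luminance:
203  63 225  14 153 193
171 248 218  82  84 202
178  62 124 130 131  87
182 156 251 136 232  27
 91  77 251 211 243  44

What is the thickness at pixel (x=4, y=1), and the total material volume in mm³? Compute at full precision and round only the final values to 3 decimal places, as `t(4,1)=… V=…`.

t(4,1)=1.232 V=141.962

span = t_max - t_min = 2.01 - 0.85 = 1.160
L(4,1) = 84, L_eff = 1 - 84/255 = 0.670588 (inverted)
t(4,1) = 2.01 - 1.160·0.670588 = 1.232
Σt over all 5·6 pixels = 584327/12750 ≈ 45.8295686
V = pitch²·Σt = 1.76²·584327/12750 = 141.962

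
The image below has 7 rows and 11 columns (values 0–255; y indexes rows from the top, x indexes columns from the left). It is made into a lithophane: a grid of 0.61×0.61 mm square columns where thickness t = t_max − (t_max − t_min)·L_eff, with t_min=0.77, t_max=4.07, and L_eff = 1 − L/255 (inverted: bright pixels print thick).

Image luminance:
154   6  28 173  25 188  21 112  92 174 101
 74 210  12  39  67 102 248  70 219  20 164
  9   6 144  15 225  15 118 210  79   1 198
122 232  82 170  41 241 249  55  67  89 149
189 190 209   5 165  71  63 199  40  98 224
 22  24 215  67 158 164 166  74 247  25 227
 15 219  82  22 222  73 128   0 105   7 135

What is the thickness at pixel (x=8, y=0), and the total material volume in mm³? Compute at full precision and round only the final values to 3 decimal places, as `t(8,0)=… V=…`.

t(8,0)=1.961 V=63.792

span = t_max - t_min = 4.07 - 0.77 = 3.300
L(8,0) = 92, L_eff = 1 - 92/255 = 0.639216 (inverted)
t(8,0) = 4.07 - 3.300·0.639216 = 1.961
Σt over all 7·11 pixels = 58289/340 ≈ 171.4382353
V = pitch²·Σt = 0.61²·58289/340 = 63.792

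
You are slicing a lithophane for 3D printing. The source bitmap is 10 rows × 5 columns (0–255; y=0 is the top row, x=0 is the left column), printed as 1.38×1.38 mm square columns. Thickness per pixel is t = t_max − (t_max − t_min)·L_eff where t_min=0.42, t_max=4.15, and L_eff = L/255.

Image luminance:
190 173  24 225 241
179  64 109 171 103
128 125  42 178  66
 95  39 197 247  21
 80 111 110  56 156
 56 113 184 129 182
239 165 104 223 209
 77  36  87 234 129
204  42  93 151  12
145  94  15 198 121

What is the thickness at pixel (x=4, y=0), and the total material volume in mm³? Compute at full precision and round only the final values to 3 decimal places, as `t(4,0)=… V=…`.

t(4,0)=0.625 V=217.661

span = t_max - t_min = 4.15 - 0.42 = 3.730
L(4,0) = 241, L_eff = 241/255 = 0.945098
t(4,0) = 4.15 - 3.730·0.945098 = 0.625
Σt over all 10·5 pixels = 485749/4250 ≈ 114.2938824
V = pitch²·Σt = 1.38²·485749/4250 = 217.661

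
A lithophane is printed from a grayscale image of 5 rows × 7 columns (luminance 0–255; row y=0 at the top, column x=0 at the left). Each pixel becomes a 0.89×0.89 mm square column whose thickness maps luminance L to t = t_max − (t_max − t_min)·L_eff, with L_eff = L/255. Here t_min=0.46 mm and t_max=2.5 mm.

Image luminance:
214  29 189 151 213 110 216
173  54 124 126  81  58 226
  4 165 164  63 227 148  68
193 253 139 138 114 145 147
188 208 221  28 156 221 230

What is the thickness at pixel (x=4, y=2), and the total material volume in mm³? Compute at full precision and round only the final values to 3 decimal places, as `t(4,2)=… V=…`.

t(4,2)=0.684 V=36.459

span = t_max - t_min = 2.5 - 0.46 = 2.040
L(4,2) = 227, L_eff = 227/255 = 0.890196
t(4,2) = 2.5 - 2.040·0.890196 = 0.684
Σt over all 5·7 pixels = 46.028
V = pitch²·Σt = 0.89²·46.028 = 36.459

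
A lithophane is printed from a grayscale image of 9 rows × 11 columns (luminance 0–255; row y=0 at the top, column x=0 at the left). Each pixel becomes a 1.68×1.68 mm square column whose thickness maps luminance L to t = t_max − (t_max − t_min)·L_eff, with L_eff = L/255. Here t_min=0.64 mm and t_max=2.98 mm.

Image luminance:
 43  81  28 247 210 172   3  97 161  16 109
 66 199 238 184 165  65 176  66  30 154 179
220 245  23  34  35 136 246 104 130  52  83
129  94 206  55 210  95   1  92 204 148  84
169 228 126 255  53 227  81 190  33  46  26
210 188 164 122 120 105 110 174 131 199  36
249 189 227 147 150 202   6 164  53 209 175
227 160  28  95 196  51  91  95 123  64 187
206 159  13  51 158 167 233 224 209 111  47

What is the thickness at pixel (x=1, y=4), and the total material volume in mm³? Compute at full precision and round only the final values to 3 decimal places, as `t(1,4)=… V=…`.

span = t_max - t_min = 2.98 - 0.64 = 2.340
L(1,4) = 228, L_eff = 228/255 = 0.894118
t(1,4) = 2.98 - 2.340·0.894118 = 0.888
Σt over all 9·11 pixels = 747849/4250 ≈ 175.9644706
V = pitch²·Σt = 1.68²·747849/4250 = 496.642

t(1,4)=0.888 V=496.642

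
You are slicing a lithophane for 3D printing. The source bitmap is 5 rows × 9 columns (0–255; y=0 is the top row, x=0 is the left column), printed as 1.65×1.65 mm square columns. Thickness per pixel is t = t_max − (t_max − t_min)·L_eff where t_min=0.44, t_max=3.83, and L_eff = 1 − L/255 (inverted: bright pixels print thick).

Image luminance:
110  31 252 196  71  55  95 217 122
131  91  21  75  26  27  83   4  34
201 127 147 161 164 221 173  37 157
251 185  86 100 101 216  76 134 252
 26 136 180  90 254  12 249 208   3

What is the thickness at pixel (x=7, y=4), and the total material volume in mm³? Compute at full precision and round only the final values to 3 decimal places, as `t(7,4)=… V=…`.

t(7,4)=3.205 V=256.153

span = t_max - t_min = 3.83 - 0.44 = 3.390
L(7,4) = 208, L_eff = 1 - 208/255 = 0.184314 (inverted)
t(7,4) = 3.83 - 3.390·0.184314 = 3.205
Σt over all 5·9 pixels = 199936/2125 ≈ 94.0875294
V = pitch²·Σt = 1.65²·199936/2125 = 256.153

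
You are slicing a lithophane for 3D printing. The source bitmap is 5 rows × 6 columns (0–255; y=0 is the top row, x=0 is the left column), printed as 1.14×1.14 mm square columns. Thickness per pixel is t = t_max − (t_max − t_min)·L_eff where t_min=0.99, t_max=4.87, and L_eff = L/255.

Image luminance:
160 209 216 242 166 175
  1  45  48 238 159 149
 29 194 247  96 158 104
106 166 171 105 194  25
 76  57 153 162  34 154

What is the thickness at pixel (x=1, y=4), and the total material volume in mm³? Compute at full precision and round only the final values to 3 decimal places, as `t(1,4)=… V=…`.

t(1,4)=4.003 V=110.003

span = t_max - t_min = 4.87 - 0.99 = 3.880
L(1,4) = 57, L_eff = 57/255 = 0.223529
t(1,4) = 4.87 - 3.880·0.223529 = 4.003
Σt over all 5·6 pixels = 1079209/12750 ≈ 84.6438431
V = pitch²·Σt = 1.14²·1079209/12750 = 110.003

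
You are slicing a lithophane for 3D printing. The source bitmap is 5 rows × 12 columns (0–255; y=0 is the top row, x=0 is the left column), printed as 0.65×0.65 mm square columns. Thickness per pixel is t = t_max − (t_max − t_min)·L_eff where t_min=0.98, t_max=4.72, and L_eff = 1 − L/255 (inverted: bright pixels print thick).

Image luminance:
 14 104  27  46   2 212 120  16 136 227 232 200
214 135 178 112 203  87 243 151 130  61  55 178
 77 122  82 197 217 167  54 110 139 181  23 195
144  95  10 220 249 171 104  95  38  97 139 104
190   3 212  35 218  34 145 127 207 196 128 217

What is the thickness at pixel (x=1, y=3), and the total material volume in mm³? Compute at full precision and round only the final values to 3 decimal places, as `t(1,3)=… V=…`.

span = t_max - t_min = 4.72 - 0.98 = 3.740
L(1,3) = 95, L_eff = 1 - 95/255 = 0.627451 (inverted)
t(1,3) = 4.72 - 3.740·0.627451 = 2.373
Σt over all 5·12 pixels = 5207/30 ≈ 173.5666667
V = pitch²·Σt = 0.65²·5207/30 = 73.332

t(1,3)=2.373 V=73.332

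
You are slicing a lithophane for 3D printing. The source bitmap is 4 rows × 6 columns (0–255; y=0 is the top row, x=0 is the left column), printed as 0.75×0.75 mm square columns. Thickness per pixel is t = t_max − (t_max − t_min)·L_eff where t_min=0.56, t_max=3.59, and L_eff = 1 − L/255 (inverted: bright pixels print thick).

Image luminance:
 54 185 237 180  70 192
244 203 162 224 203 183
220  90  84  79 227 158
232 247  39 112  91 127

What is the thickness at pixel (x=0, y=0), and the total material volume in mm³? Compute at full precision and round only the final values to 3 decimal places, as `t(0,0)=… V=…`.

span = t_max - t_min = 3.59 - 0.56 = 3.030
L(0,0) = 54, L_eff = 1 - 54/255 = 0.788235 (inverted)
t(0,0) = 3.59 - 3.030·0.788235 = 1.202
Σt over all 4·6 pixels = 502383/8500 ≈ 59.1038824
V = pitch²·Σt = 0.75²·502383/8500 = 33.246

t(0,0)=1.202 V=33.246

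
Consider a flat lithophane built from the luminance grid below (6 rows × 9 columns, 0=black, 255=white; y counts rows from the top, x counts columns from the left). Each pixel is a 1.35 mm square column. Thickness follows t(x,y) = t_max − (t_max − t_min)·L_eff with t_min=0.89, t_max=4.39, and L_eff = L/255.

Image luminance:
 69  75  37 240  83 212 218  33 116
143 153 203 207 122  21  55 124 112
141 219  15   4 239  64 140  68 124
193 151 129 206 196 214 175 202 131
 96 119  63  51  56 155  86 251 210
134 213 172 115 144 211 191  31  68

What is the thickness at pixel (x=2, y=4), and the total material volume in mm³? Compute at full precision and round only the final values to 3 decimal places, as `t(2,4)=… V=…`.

span = t_max - t_min = 4.39 - 0.89 = 3.500
L(2,4) = 63, L_eff = 63/255 = 0.247059
t(2,4) = 4.39 - 3.500·0.247059 = 3.525
Σt over all 6·9 pixels = 117501/850 ≈ 138.2364706
V = pitch²·Σt = 1.35²·117501/850 = 251.936

t(2,4)=3.525 V=251.936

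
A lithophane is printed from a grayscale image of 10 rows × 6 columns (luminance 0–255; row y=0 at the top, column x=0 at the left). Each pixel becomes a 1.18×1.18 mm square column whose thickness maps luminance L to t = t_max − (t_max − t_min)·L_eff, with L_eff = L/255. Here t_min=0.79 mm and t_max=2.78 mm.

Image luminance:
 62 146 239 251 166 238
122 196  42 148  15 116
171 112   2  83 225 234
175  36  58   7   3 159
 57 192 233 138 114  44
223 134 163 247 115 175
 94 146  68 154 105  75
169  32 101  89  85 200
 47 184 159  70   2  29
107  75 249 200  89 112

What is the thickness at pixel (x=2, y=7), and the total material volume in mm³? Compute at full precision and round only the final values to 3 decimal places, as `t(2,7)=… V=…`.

t(2,7)=1.992 V=150.952

span = t_max - t_min = 2.78 - 0.79 = 1.990
L(2,7) = 101, L_eff = 101/255 = 0.396078
t(2,7) = 2.78 - 1.990·0.396078 = 1.992
Σt over all 10·6 pixels = 460747/4250 ≈ 108.4110588
V = pitch²·Σt = 1.18²·460747/4250 = 150.952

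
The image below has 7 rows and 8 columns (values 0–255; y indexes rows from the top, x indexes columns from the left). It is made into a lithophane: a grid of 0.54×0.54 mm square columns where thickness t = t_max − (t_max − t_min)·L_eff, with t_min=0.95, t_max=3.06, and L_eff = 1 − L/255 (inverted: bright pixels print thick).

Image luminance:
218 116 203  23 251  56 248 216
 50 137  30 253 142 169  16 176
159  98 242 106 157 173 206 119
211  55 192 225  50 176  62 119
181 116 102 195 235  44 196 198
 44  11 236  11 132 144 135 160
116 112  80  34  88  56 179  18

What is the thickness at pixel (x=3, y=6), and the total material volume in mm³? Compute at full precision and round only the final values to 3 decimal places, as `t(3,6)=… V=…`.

t(3,6)=1.231 V=33.554

span = t_max - t_min = 3.06 - 0.95 = 2.110
L(3,6) = 34, L_eff = 1 - 34/255 = 0.866667 (inverted)
t(3,6) = 3.06 - 2.110·0.866667 = 1.231
Σt over all 7·8 pixels = 2934247/25500 ≈ 115.0685098
V = pitch²·Σt = 0.54²·2934247/25500 = 33.554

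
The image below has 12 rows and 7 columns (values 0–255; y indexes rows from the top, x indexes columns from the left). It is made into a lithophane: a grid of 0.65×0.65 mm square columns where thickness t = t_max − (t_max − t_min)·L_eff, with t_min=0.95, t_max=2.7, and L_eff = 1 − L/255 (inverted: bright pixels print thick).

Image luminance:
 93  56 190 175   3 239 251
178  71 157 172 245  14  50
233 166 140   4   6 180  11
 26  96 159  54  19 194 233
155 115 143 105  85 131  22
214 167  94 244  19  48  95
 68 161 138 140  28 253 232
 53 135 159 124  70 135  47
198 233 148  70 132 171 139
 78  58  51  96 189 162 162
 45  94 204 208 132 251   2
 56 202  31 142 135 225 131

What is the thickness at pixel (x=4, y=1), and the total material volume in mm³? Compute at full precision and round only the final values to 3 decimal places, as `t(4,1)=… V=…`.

span = t_max - t_min = 2.7 - 0.95 = 1.750
L(4,1) = 245, L_eff = 1 - 245/255 = 0.039216 (inverted)
t(4,1) = 2.7 - 1.750·0.039216 = 2.631
Σt over all 12·7 pixels = 2282/15 ≈ 152.1333333
V = pitch²·Σt = 0.65²·2282/15 = 64.276

t(4,1)=2.631 V=64.276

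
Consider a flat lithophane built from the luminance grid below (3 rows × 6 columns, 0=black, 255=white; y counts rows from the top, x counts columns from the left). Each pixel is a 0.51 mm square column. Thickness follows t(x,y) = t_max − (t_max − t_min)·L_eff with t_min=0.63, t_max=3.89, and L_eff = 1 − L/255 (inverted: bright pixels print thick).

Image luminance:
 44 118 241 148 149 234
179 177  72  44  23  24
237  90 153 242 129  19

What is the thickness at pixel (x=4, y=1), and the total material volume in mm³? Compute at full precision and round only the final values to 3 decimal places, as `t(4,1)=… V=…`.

t(4,1)=0.924 V=10.674

span = t_max - t_min = 3.89 - 0.63 = 3.260
L(4,1) = 23, L_eff = 1 - 23/255 = 0.909804 (inverted)
t(4,1) = 3.89 - 3.260·0.909804 = 0.924
Σt over all 3·6 pixels = 261617/6375 ≈ 41.0379608
V = pitch²·Σt = 0.51²·261617/6375 = 10.674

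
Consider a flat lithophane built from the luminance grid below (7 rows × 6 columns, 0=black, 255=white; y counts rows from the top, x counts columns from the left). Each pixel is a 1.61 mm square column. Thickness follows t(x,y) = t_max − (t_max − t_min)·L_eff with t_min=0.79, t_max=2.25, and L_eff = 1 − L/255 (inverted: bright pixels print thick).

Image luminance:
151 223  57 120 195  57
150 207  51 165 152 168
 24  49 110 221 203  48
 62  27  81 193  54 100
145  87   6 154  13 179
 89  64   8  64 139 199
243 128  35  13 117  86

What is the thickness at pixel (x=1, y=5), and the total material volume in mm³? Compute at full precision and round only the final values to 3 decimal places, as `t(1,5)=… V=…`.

span = t_max - t_min = 2.25 - 0.79 = 1.460
L(1,5) = 64, L_eff = 1 - 64/255 = 0.749020 (inverted)
t(1,5) = 2.25 - 1.460·0.749020 = 1.156
Σt over all 7·6 pixels = 380773/6375 ≈ 59.7290980
V = pitch²·Σt = 1.61²·380773/6375 = 154.824

t(1,5)=1.156 V=154.824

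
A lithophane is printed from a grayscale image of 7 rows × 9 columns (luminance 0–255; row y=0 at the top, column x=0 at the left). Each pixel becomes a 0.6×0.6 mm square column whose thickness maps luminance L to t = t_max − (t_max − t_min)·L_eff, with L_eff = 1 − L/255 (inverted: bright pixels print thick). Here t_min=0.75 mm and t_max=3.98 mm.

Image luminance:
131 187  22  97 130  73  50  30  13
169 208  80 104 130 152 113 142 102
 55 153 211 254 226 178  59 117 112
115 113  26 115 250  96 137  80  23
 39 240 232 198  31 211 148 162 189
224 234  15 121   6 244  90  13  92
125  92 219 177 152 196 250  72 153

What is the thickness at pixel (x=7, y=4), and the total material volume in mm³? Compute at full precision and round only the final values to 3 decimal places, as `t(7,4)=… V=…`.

span = t_max - t_min = 3.98 - 0.75 = 3.230
L(7,4) = 162, L_eff = 1 - 162/255 = 0.364706 (inverted)
t(7,4) = 3.98 - 3.230·0.364706 = 2.802
Σt over all 7·9 pixels = 150.838
V = pitch²·Σt = 0.6²·150.838 = 54.302

t(7,4)=2.802 V=54.302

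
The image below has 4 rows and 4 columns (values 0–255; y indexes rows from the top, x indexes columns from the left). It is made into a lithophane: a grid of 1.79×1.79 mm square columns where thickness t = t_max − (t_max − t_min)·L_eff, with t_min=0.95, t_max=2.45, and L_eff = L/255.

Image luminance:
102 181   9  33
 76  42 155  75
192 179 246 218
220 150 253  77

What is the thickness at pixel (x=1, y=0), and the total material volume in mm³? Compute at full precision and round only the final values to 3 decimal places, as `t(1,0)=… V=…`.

span = t_max - t_min = 2.45 - 0.95 = 1.500
L(1,0) = 181, L_eff = 181/255 = 0.709804
t(1,0) = 2.45 - 1.500·0.709804 = 1.385
Σt over all 4·4 pixels = 2228/85 ≈ 26.2117647
V = pitch²·Σt = 1.79²·2228/85 = 83.985

t(1,0)=1.385 V=83.985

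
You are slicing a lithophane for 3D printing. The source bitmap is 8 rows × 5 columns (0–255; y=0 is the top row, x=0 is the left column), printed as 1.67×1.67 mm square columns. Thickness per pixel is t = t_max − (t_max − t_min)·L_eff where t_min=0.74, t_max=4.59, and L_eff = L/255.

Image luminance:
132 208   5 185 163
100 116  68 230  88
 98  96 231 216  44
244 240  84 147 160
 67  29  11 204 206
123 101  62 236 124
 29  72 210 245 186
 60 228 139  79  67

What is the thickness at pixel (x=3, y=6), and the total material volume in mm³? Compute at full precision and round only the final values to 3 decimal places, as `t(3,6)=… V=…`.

span = t_max - t_min = 4.59 - 0.74 = 3.850
L(3,6) = 245, L_eff = 245/255 = 0.960784
t(3,6) = 4.59 - 3.850·0.960784 = 0.891
Σt over all 8·5 pixels = 525719/5100 ≈ 103.0821569
V = pitch²·Σt = 1.67²·525719/5100 = 287.486

t(3,6)=0.891 V=287.486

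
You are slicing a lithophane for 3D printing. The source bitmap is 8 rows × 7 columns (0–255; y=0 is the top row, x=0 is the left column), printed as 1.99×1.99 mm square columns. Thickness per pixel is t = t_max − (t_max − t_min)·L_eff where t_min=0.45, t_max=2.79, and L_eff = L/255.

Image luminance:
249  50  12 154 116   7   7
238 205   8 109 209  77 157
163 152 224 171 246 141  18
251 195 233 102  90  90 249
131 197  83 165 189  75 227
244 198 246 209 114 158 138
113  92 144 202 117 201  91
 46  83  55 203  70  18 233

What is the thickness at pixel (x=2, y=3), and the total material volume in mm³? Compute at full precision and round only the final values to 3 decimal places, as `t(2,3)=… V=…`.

span = t_max - t_min = 2.79 - 0.45 = 2.340
L(2,3) = 233, L_eff = 233/255 = 0.913725
t(2,3) = 2.79 - 2.340·0.913725 = 0.652
Σt over all 8·7 pixels = 70677/850 ≈ 83.1494118
V = pitch²·Σt = 1.99²·70677/850 = 329.280

t(2,3)=0.652 V=329.280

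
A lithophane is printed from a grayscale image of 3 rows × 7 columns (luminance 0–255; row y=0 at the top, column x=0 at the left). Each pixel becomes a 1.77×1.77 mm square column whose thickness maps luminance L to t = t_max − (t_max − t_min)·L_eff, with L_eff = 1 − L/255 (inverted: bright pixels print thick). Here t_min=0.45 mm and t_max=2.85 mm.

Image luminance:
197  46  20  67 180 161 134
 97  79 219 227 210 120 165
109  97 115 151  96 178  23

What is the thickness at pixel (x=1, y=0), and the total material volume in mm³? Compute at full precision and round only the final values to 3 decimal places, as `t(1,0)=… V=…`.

span = t_max - t_min = 2.85 - 0.45 = 2.400
L(1,0) = 46, L_eff = 1 - 46/255 = 0.819608 (inverted)
t(1,0) = 2.85 - 2.400·0.819608 = 0.883
Σt over all 3·7 pixels = 59121/1700 ≈ 34.7770588
V = pitch²·Σt = 1.77²·59121/1700 = 108.953

t(1,0)=0.883 V=108.953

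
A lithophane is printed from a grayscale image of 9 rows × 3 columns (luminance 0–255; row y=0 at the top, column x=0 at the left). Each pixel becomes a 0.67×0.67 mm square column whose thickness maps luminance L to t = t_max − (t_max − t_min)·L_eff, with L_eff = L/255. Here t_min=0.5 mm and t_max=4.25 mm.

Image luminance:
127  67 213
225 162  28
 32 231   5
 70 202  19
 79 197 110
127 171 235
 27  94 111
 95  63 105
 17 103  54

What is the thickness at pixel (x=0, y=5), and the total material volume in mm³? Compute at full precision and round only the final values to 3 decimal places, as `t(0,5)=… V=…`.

t(0,5)=2.382 V=31.912

span = t_max - t_min = 4.25 - 0.5 = 3.750
L(0,5) = 127, L_eff = 127/255 = 0.498039
t(0,5) = 4.25 - 3.750·0.498039 = 2.382
Σt over all 9·3 pixels = 2417/34 ≈ 71.0882353
V = pitch²·Σt = 0.67²·2417/34 = 31.912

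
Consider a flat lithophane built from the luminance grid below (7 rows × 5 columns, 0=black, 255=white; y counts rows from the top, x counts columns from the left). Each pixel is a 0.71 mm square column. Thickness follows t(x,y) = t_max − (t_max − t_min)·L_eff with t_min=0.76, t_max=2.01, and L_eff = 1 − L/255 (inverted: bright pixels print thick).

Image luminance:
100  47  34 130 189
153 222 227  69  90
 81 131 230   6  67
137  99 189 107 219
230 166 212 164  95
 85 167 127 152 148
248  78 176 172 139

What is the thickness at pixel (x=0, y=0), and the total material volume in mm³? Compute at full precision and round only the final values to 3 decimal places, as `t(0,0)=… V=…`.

t(0,0)=1.250 V=25.483

span = t_max - t_min = 2.01 - 0.76 = 1.250
L(0,0) = 100, L_eff = 1 - 100/255 = 0.607843 (inverted)
t(0,0) = 2.01 - 1.250·0.607843 = 1.250
Σt over all 7·5 pixels = 25781/510 ≈ 50.5509804
V = pitch²·Σt = 0.71²·25781/510 = 25.483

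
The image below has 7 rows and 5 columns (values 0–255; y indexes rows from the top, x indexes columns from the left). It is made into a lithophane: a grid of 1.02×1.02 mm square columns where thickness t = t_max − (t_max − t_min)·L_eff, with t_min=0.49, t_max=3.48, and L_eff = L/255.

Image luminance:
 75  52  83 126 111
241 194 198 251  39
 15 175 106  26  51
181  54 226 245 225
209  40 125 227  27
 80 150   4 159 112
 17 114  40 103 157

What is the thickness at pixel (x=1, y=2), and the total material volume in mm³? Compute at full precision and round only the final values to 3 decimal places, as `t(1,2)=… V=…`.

t(1,2)=1.428 V=75.021

span = t_max - t_min = 3.48 - 0.49 = 2.990
L(1,2) = 175, L_eff = 175/255 = 0.686275
t(1,2) = 3.48 - 2.990·0.686275 = 1.428
Σt over all 7·5 pixels = 919369/12750 ≈ 72.1073725
V = pitch²·Σt = 1.02²·919369/12750 = 75.021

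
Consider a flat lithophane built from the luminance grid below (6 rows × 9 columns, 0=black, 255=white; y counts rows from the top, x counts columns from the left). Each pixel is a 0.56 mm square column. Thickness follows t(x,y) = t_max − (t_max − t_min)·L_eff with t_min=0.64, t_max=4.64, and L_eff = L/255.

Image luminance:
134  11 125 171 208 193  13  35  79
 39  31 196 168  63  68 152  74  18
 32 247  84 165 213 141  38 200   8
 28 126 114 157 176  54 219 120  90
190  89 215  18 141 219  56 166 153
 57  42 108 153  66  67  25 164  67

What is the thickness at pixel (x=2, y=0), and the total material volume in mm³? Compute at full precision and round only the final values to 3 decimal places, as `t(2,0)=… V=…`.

span = t_max - t_min = 4.64 - 0.64 = 4.000
L(2,0) = 125, L_eff = 125/255 = 0.490196
t(2,0) = 4.64 - 4.000·0.490196 = 2.679
Σt over all 6·9 pixels = 199744/1275 ≈ 156.6619608
V = pitch²·Σt = 0.56²·199744/1275 = 49.129

t(2,0)=2.679 V=49.129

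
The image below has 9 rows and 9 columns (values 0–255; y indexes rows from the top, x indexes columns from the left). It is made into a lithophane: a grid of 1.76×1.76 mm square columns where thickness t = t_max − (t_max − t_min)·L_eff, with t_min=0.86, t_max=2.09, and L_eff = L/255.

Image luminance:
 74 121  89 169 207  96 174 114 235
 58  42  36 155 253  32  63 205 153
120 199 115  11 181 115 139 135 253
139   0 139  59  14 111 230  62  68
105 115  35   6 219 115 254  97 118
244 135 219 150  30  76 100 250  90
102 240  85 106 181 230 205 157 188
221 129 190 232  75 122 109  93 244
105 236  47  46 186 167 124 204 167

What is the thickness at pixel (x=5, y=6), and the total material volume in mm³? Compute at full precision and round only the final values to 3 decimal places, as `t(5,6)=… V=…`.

span = t_max - t_min = 2.09 - 0.86 = 1.230
L(5,6) = 230, L_eff = 230/255 = 0.901961
t(5,6) = 2.09 - 1.230·0.901961 = 0.981
Σt over all 9·9 pixels = 19829/170 ≈ 116.6411765
V = pitch²·Σt = 1.76²·19829/170 = 361.308

t(5,6)=0.981 V=361.308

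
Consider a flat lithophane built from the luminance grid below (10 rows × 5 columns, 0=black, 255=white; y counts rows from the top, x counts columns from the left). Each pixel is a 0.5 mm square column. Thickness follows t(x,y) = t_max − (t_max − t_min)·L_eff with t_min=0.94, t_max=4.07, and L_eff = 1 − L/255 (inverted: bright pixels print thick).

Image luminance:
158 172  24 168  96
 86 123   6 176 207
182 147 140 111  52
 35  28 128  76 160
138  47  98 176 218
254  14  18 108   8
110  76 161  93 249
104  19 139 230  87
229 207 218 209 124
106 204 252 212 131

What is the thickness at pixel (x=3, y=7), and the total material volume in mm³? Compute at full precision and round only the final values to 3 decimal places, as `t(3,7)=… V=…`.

t(3,7)=3.763 V=31.739

span = t_max - t_min = 4.07 - 0.94 = 3.130
L(3,7) = 230, L_eff = 1 - 230/255 = 0.098039 (inverted)
t(3,7) = 4.07 - 3.130·0.098039 = 3.763
Σt over all 10·5 pixels = 1618691/12750 ≈ 126.9561569
V = pitch²·Σt = 0.5²·1618691/12750 = 31.739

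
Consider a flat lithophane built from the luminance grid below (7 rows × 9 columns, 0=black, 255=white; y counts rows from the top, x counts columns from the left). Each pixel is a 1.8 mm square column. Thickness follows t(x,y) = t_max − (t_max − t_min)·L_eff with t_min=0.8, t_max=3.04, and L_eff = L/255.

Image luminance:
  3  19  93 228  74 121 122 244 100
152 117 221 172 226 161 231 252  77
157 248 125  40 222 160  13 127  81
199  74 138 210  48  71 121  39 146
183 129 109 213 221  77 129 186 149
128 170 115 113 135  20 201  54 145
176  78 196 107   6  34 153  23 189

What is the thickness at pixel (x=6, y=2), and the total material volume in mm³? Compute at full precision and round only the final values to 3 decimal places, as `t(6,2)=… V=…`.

t(6,2)=2.926 V=385.122

span = t_max - t_min = 3.04 - 0.8 = 2.240
L(6,2) = 13, L_eff = 13/255 = 0.050980
t(6,2) = 3.04 - 2.240·0.050980 = 2.926
Σt over all 7·9 pixels = 252588/2125 ≈ 118.8649412
V = pitch²·Σt = 1.8²·252588/2125 = 385.122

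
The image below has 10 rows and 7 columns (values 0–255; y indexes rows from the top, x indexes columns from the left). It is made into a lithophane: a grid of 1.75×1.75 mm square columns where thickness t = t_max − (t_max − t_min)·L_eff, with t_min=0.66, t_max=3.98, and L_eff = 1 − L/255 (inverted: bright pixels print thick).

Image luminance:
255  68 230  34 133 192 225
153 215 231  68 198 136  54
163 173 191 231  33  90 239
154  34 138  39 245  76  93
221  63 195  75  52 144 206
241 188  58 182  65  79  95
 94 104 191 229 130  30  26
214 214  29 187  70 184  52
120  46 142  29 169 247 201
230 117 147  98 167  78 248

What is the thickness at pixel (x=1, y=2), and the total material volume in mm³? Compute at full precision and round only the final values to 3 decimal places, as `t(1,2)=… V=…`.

span = t_max - t_min = 3.98 - 0.66 = 3.320
L(1,2) = 173, L_eff = 1 - 173/255 = 0.321569 (inverted)
t(1,2) = 3.98 - 3.320·0.321569 = 2.912
Σt over all 10·7 pixels = 1103609/6375 ≈ 173.1151373
V = pitch²·Σt = 1.75²·1103609/6375 = 530.165

t(1,2)=2.912 V=530.165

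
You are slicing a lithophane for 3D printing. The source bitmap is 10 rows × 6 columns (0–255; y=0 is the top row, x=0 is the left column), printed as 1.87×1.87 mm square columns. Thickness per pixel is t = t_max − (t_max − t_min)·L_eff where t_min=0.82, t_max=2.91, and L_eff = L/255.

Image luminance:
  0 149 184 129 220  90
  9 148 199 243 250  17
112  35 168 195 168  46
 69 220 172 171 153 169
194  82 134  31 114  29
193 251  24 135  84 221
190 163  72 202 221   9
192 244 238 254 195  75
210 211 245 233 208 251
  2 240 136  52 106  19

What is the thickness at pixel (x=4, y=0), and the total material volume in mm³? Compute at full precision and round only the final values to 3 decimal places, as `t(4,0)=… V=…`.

span = t_max - t_min = 2.91 - 0.82 = 2.090
L(4,0) = 220, L_eff = 220/255 = 0.862745
t(4,0) = 2.91 - 2.090·0.862745 = 1.107
Σt over all 10·6 pixels = 654529/6375 ≈ 102.6712157
V = pitch²·Σt = 1.87²·654529/6375 = 359.031

t(4,0)=1.107 V=359.031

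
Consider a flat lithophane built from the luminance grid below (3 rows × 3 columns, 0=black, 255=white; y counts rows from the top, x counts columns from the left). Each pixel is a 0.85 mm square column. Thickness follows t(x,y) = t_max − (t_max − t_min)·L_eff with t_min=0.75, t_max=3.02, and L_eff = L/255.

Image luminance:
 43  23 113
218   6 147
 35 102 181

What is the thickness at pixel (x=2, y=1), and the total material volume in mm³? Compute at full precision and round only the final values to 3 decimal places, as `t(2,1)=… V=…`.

span = t_max - t_min = 3.02 - 0.75 = 2.270
L(2,1) = 147, L_eff = 147/255 = 0.576471
t(2,1) = 3.02 - 2.270·0.576471 = 1.711
Σt over all 3·3 pixels = 248027/12750 ≈ 19.4530980
V = pitch²·Σt = 0.85²·248027/12750 = 14.055

t(2,1)=1.711 V=14.055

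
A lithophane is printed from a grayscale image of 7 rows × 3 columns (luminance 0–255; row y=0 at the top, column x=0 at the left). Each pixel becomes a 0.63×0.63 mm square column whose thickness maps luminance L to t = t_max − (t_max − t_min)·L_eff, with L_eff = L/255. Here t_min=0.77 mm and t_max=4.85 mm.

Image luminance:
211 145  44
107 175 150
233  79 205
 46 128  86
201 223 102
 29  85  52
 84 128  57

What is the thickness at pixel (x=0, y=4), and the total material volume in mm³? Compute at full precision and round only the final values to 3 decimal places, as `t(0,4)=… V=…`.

span = t_max - t_min = 4.85 - 0.77 = 4.080
L(0,4) = 201, L_eff = 201/255 = 0.788235
t(0,4) = 4.85 - 4.080·0.788235 = 1.634
Σt over all 7·3 pixels = 60.73
V = pitch²·Σt = 0.63²·60.73 = 24.104

t(0,4)=1.634 V=24.104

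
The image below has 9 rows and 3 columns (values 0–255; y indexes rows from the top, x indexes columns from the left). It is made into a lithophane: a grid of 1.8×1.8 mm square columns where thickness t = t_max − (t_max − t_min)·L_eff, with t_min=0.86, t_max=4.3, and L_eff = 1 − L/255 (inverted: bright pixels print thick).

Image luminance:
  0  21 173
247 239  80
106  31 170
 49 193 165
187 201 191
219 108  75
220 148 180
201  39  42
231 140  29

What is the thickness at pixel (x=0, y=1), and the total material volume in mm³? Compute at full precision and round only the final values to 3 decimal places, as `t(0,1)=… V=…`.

t(0,1)=4.192 V=236.298

span = t_max - t_min = 4.3 - 0.86 = 3.440
L(0,1) = 247, L_eff = 1 - 247/255 = 0.031373 (inverted)
t(0,1) = 4.3 - 3.440·0.031373 = 4.192
Σt over all 9·3 pixels = 7439/102 ≈ 72.9313725
V = pitch²·Σt = 1.8²·7439/102 = 236.298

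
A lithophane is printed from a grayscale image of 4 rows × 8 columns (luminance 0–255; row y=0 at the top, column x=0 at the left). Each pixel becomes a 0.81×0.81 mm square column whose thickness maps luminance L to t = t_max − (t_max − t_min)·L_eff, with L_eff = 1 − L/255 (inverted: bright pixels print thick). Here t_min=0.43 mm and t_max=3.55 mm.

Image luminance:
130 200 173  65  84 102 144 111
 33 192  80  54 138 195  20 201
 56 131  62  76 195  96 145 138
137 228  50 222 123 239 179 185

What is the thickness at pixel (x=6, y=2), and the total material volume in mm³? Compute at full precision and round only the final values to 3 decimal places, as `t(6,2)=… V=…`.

t(6,2)=2.204 V=42.615

span = t_max - t_min = 3.55 - 0.43 = 3.120
L(6,2) = 145, L_eff = 1 - 145/255 = 0.431373 (inverted)
t(6,2) = 3.55 - 3.120·0.431373 = 2.204
Σt over all 4·8 pixels = 138024/2125 ≈ 64.9524706
V = pitch²·Σt = 0.81²·138024/2125 = 42.615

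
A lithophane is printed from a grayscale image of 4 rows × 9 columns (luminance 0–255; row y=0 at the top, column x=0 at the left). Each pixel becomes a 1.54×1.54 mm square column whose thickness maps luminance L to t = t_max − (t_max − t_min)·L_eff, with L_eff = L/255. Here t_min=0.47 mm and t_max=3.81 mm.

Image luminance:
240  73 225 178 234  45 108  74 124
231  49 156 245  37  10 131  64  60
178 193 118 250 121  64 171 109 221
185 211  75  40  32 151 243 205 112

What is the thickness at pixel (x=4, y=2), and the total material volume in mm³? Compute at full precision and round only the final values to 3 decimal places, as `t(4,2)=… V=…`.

t(4,2)=2.225 V=171.121

span = t_max - t_min = 3.81 - 0.47 = 3.340
L(4,2) = 121, L_eff = 121/255 = 0.474510
t(4,2) = 3.81 - 3.340·0.474510 = 2.225
Σt over all 4·9 pixels = 919969/12750 ≈ 72.1544314
V = pitch²·Σt = 1.54²·919969/12750 = 171.121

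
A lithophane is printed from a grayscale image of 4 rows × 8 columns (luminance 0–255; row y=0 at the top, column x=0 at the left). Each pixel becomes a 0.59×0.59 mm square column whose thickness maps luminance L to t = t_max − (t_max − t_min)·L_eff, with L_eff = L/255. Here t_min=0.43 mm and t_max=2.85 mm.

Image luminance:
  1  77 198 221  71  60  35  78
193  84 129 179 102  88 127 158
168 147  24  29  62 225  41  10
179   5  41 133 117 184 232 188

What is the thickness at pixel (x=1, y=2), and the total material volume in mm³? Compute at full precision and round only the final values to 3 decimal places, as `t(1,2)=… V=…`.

span = t_max - t_min = 2.85 - 0.43 = 2.420
L(1,2) = 147, L_eff = 147/255 = 0.576471
t(1,2) = 2.85 - 2.420·0.576471 = 1.455
Σt over all 4·8 pixels = 364447/6375 ≈ 57.1681569
V = pitch²·Σt = 0.59²·364447/6375 = 19.900

t(1,2)=1.455 V=19.900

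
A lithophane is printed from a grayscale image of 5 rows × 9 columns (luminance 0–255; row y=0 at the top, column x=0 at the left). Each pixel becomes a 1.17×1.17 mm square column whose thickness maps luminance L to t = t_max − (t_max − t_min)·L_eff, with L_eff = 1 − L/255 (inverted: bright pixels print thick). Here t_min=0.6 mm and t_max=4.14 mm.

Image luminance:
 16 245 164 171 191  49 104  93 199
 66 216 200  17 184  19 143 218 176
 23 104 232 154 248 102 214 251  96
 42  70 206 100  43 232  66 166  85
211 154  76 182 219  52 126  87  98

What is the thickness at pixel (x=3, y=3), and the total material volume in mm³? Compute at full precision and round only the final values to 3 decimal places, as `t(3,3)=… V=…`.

span = t_max - t_min = 4.14 - 0.6 = 3.540
L(3,3) = 100, L_eff = 1 - 100/255 = 0.607843 (inverted)
t(3,3) = 4.14 - 3.540·0.607843 = 1.988
Σt over all 5·9 pixels = 47524/425 ≈ 111.8211765
V = pitch²·Σt = 1.17²·47524/425 = 153.072

t(3,3)=1.988 V=153.072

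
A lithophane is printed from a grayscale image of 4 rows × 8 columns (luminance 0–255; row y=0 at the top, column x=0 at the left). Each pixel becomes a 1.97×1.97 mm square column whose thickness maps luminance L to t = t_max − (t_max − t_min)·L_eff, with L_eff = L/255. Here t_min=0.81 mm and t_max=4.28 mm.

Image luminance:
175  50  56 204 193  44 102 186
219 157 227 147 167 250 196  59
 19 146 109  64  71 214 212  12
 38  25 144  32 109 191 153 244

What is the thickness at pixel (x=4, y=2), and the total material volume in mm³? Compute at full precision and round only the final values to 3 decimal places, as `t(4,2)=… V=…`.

t(4,2)=3.314 V=308.931

span = t_max - t_min = 4.28 - 0.81 = 3.470
L(4,2) = 71, L_eff = 71/255 = 0.278431
t(4,2) = 4.28 - 3.470·0.278431 = 3.314
Σt over all 4·8 pixels = 5413/68 ≈ 79.6029412
V = pitch²·Σt = 1.97²·5413/68 = 308.931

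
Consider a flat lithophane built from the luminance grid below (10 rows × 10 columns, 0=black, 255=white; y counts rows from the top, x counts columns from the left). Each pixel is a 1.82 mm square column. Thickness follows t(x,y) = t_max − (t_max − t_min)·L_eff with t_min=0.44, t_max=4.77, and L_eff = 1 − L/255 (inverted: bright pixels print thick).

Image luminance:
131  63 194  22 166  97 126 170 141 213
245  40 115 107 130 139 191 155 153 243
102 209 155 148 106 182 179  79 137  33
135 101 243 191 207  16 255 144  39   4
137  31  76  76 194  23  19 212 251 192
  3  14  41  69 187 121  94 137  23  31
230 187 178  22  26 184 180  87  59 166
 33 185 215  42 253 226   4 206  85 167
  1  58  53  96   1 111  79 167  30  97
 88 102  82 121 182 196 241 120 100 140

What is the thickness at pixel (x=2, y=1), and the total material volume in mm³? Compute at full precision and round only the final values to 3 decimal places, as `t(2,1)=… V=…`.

span = t_max - t_min = 4.77 - 0.44 = 4.330
L(2,1) = 115, L_eff = 1 - 115/255 = 0.549020 (inverted)
t(2,1) = 4.77 - 4.330·0.549020 = 2.393
Σt over all 10·10 pixels = 2140207/8500 ≈ 251.7890588
V = pitch²·Σt = 1.82²·2140207/8500 = 834.026

t(2,1)=2.393 V=834.026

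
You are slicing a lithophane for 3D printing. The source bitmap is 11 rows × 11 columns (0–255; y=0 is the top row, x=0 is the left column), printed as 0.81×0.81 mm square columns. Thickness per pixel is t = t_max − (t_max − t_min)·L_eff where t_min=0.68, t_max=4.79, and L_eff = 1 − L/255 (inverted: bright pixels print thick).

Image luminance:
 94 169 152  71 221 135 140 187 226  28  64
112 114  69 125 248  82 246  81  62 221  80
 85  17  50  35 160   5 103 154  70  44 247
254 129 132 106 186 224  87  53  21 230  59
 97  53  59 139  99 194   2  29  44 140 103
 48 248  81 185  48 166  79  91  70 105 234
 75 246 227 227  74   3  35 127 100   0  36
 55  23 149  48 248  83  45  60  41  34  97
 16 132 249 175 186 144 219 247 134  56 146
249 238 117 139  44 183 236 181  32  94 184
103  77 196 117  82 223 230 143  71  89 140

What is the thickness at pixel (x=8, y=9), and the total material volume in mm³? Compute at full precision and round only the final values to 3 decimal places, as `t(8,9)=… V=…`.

span = t_max - t_min = 4.79 - 0.68 = 4.110
L(8,9) = 32, L_eff = 1 - 32/255 = 0.874510 (inverted)
t(8,9) = 4.79 - 4.110·0.874510 = 1.196
Σt over all 11·11 pixels = 2699169/8500 ≈ 317.5492941
V = pitch²·Σt = 0.81²·2699169/8500 = 208.344

t(8,9)=1.196 V=208.344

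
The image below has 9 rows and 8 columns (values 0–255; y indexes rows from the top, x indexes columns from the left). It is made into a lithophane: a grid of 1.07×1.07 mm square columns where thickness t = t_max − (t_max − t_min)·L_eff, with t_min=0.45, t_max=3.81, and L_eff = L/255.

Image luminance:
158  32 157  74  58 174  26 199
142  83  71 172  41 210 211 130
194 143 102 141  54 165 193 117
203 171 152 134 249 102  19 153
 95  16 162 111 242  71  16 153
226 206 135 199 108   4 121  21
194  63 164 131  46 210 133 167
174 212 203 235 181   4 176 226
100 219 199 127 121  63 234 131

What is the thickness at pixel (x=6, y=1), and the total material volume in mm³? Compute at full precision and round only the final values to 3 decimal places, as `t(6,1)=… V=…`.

span = t_max - t_min = 3.81 - 0.45 = 3.360
L(6,1) = 211, L_eff = 211/255 = 0.827451
t(6,1) = 3.81 - 3.360·0.827451 = 1.030
Σt over all 9·8 pixels = 307718/2125 ≈ 144.8084706
V = pitch²·Σt = 1.07²·307718/2125 = 165.791

t(6,1)=1.030 V=165.791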